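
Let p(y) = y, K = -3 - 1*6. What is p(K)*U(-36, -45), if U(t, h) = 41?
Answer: -369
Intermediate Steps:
K = -9 (K = -3 - 6 = -9)
p(K)*U(-36, -45) = -9*41 = -369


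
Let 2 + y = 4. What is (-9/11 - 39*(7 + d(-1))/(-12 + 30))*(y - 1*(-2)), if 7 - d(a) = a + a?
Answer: -4684/33 ≈ -141.94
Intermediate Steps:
d(a) = 7 - 2*a (d(a) = 7 - (a + a) = 7 - 2*a)
y = 2 (y = -2 + 4 = 2)
(-9/11 - 39*(7 + d(-1))/(-12 + 30))*(y - 1*(-2)) = (-9/11 - 39*(7 + (7 - 2*(-1)))/(-12 + 30))*(2 - 1*(-2)) = (-9*1/11 - 39/(18/(7 + (7 + 2))))*(2 + 2) = (-9/11 - 39/(18/(7 + 9)))*4 = (-9/11 - 39/(18/16))*4 = (-9/11 - 39/(18*(1/16)))*4 = (-9/11 - 39/9/8)*4 = (-9/11 - 39*8/9)*4 = (-9/11 - 104/3)*4 = -1171/33*4 = -4684/33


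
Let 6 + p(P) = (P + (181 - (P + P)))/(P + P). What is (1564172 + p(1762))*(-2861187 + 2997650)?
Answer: 752200350091589/3524 ≈ 2.1345e+11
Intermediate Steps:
p(P) = -6 + (181 - P)/(2*P) (p(P) = -6 + (P + (181 - (P + P)))/(P + P) = -6 + (P + (181 - 2*P))/((2*P)) = -6 + (P + (181 - 2*P))*(1/(2*P)) = -6 + (181 - P)*(1/(2*P)) = -6 + (181 - P)/(2*P))
(1564172 + p(1762))*(-2861187 + 2997650) = (1564172 + (½)*(181 - 13*1762)/1762)*(-2861187 + 2997650) = (1564172 + (½)*(1/1762)*(181 - 22906))*136463 = (1564172 + (½)*(1/1762)*(-22725))*136463 = (1564172 - 22725/3524)*136463 = (5512119403/3524)*136463 = 752200350091589/3524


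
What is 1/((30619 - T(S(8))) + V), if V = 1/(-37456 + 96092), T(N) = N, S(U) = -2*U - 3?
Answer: 58636/1796489769 ≈ 3.2639e-5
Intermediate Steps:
S(U) = -3 - 2*U
V = 1/58636 ≈ 1.7054e-5
1/((30619 - T(S(8))) + V) = 1/((30619 - (-3 - 2*8)) + 1/58636) = 1/((30619 - (-3 - 16)) + 1/58636) = 1/((30619 - 1*(-19)) + 1/58636) = 1/((30619 + 19) + 1/58636) = 1/(30638 + 1/58636) = 1/(1796489769/58636) = 58636/1796489769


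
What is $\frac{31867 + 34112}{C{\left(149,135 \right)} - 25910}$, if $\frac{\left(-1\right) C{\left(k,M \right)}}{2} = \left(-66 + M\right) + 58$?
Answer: $- \frac{65979}{26164} \approx -2.5217$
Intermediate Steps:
$C{\left(k,M \right)} = 16 - 2 M$ ($C{\left(k,M \right)} = - 2 \left(\left(-66 + M\right) + 58\right) = - 2 \left(-8 + M\right) = 16 - 2 M$)
$\frac{31867 + 34112}{C{\left(149,135 \right)} - 25910} = \frac{31867 + 34112}{\left(16 - 270\right) - 25910} = \frac{65979}{\left(16 - 270\right) - 25910} = \frac{65979}{-254 - 25910} = \frac{65979}{-26164} = 65979 \left(- \frac{1}{26164}\right) = - \frac{65979}{26164}$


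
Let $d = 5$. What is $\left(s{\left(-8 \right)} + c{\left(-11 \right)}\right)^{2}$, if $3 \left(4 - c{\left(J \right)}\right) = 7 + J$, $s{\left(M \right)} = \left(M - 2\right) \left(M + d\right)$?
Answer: $\frac{11236}{9} \approx 1248.4$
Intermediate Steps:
$s{\left(M \right)} = \left(-2 + M\right) \left(5 + M\right)$ ($s{\left(M \right)} = \left(M - 2\right) \left(M + 5\right) = \left(-2 + M\right) \left(5 + M\right)$)
$c{\left(J \right)} = \frac{5}{3} - \frac{J}{3}$ ($c{\left(J \right)} = 4 - \frac{7 + J}{3} = 4 - \left(\frac{7}{3} + \frac{J}{3}\right) = \frac{5}{3} - \frac{J}{3}$)
$\left(s{\left(-8 \right)} + c{\left(-11 \right)}\right)^{2} = \left(\left(-10 + \left(-8\right)^{2} + 3 \left(-8\right)\right) + \left(\frac{5}{3} - - \frac{11}{3}\right)\right)^{2} = \left(\left(-10 + 64 - 24\right) + \left(\frac{5}{3} + \frac{11}{3}\right)\right)^{2} = \left(30 + \frac{16}{3}\right)^{2} = \left(\frac{106}{3}\right)^{2} = \frac{11236}{9}$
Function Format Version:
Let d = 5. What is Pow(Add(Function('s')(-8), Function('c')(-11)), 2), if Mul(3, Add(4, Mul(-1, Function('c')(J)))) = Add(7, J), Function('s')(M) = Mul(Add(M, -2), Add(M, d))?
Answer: Rational(11236, 9) ≈ 1248.4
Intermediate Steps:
Function('s')(M) = Mul(Add(-2, M), Add(5, M)) (Function('s')(M) = Mul(Add(M, -2), Add(M, 5)) = Mul(Add(-2, M), Add(5, M)))
Function('c')(J) = Add(Rational(5, 3), Mul(Rational(-1, 3), J)) (Function('c')(J) = Add(4, Mul(Rational(-1, 3), Add(7, J))) = Add(4, Add(Rational(-7, 3), Mul(Rational(-1, 3), J))) = Add(Rational(5, 3), Mul(Rational(-1, 3), J)))
Pow(Add(Function('s')(-8), Function('c')(-11)), 2) = Pow(Add(Add(-10, Pow(-8, 2), Mul(3, -8)), Add(Rational(5, 3), Mul(Rational(-1, 3), -11))), 2) = Pow(Add(Add(-10, 64, -24), Add(Rational(5, 3), Rational(11, 3))), 2) = Pow(Add(30, Rational(16, 3)), 2) = Pow(Rational(106, 3), 2) = Rational(11236, 9)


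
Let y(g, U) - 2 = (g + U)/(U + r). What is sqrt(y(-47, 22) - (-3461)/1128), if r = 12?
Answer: sqrt(398328666)/9588 ≈ 2.0816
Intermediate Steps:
y(g, U) = 2 + (U + g)/(12 + U) (y(g, U) = 2 + (g + U)/(U + 12) = 2 + (U + g)/(12 + U))
sqrt(y(-47, 22) - (-3461)/1128) = sqrt((24 - 47 + 3*22)/(12 + 22) - (-3461)/1128) = sqrt((24 - 47 + 66)/34 - (-3461)/1128) = sqrt((1/34)*43 - 1*(-3461/1128)) = sqrt(43/34 + 3461/1128) = sqrt(83089/19176) = sqrt(398328666)/9588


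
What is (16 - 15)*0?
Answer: 0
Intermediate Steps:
(16 - 15)*0 = 1*0 = 0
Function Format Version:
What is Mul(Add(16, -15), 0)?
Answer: 0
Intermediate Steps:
Mul(Add(16, -15), 0) = Mul(1, 0) = 0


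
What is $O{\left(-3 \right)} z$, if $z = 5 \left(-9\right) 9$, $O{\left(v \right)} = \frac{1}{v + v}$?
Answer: $\frac{135}{2} \approx 67.5$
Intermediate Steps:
$O{\left(v \right)} = \frac{1}{2 v}$
$z = -405$ ($z = \left(-45\right) 9 = -405$)
$O{\left(-3 \right)} z = \frac{1}{2 \left(-3\right)} \left(-405\right) = \frac{1}{2} \left(- \frac{1}{3}\right) \left(-405\right) = \left(- \frac{1}{6}\right) \left(-405\right) = \frac{135}{2}$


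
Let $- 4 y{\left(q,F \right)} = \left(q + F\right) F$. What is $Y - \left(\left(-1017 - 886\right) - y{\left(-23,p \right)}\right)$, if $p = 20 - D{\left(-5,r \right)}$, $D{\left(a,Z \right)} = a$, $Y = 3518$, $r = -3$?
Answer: $\frac{10817}{2} \approx 5408.5$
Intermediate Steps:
$p = 25$ ($p = 20 - -5 = 20 + 5 = 25$)
$y{\left(q,F \right)} = - \frac{F \left(F + q\right)}{4}$ ($y{\left(q,F \right)} = - \frac{\left(q + F\right) F}{4} = - \frac{\left(F + q\right) F}{4} = - \frac{F \left(F + q\right)}{4}$)
$Y - \left(\left(-1017 - 886\right) - y{\left(-23,p \right)}\right) = 3518 - \left(\left(-1017 - 886\right) - \left(- \frac{1}{4}\right) 25 \left(25 - 23\right)\right) = 3518 - \left(-1903 - \left(- \frac{1}{4}\right) 25 \cdot 2\right) = 3518 - \left(-1903 - - \frac{25}{2}\right) = 3518 - \left(-1903 + \frac{25}{2}\right) = 3518 - - \frac{3781}{2} = 3518 + \frac{3781}{2} = \frac{10817}{2}$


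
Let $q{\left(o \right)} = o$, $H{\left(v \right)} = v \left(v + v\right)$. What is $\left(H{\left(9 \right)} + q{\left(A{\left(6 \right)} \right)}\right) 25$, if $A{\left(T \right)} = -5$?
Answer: $3925$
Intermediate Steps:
$H{\left(v \right)} = 2 v^{2}$ ($H{\left(v \right)} = v 2 v = 2 v^{2}$)
$\left(H{\left(9 \right)} + q{\left(A{\left(6 \right)} \right)}\right) 25 = \left(2 \cdot 9^{2} - 5\right) 25 = \left(2 \cdot 81 - 5\right) 25 = \left(162 - 5\right) 25 = 157 \cdot 25 = 3925$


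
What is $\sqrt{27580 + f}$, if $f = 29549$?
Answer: $\sqrt{57129} \approx 239.02$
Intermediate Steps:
$\sqrt{27580 + f} = \sqrt{27580 + 29549} = \sqrt{57129}$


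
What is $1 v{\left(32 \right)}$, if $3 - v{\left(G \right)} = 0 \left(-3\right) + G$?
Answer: $-29$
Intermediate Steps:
$v{\left(G \right)} = 3 - G$ ($v{\left(G \right)} = 3 - \left(0 \left(-3\right) + G\right) = 3 - \left(0 + G\right) = 3 - G$)
$1 v{\left(32 \right)} = 1 \left(3 - 32\right) = 1 \left(-29\right) = -29$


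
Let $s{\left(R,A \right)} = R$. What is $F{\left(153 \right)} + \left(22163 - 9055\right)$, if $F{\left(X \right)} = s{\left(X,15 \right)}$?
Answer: $13261$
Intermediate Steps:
$F{\left(X \right)} = X$
$F{\left(153 \right)} + \left(22163 - 9055\right) = 153 + \left(22163 - 9055\right) = 153 + 13108 = 13261$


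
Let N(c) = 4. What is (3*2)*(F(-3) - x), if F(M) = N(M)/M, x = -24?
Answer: 136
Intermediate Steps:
F(M) = 4/M
(3*2)*(F(-3) - x) = (3*2)*(4/(-3) - 1*(-24)) = 6*(4*(-⅓) + 24) = 6*(-4/3 + 24) = 6*(68/3) = 136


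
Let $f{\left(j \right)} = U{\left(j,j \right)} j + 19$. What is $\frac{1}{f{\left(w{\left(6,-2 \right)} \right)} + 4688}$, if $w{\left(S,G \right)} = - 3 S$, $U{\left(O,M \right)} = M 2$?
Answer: $\frac{1}{5355} \approx 0.00018674$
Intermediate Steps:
$U{\left(O,M \right)} = 2 M$
$f{\left(j \right)} = 19 + 2 j^{2}$ ($f{\left(j \right)} = 2 j j + 19 = 2 j^{2} + 19 = 19 + 2 j^{2}$)
$\frac{1}{f{\left(w{\left(6,-2 \right)} \right)} + 4688} = \frac{1}{\left(19 + 2 \left(\left(-3\right) 6\right)^{2}\right) + 4688} = \frac{1}{\left(19 + 2 \left(-18\right)^{2}\right) + 4688} = \frac{1}{\left(19 + 2 \cdot 324\right) + 4688} = \frac{1}{\left(19 + 648\right) + 4688} = \frac{1}{667 + 4688} = \frac{1}{5355}$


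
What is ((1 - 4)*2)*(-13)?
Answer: 78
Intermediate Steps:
((1 - 4)*2)*(-13) = -3*2*(-13) = -6*(-13) = 78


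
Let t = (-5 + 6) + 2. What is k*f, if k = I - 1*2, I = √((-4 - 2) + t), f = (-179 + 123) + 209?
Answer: -306 + 153*I*√3 ≈ -306.0 + 265.0*I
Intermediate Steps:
t = 3 (t = 1 + 2 = 3)
f = 153 (f = -56 + 209 = 153)
I = I*√3 (I = √((-4 - 2) + 3) = √(-6 + 3) = √(-3) = I*√3 ≈ 1.732*I)
k = -2 + I*√3 (k = I*√3 - 1*2 = I*√3 - 2 = -2 + I*√3 ≈ -2.0 + 1.732*I)
k*f = (-2 + I*√3)*153 = -306 + 153*I*√3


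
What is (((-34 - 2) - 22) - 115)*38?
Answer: -6574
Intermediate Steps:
(((-34 - 2) - 22) - 115)*38 = ((-36 - 22) - 115)*38 = (-58 - 115)*38 = -173*38 = -6574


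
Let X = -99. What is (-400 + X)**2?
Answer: 249001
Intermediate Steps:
(-400 + X)**2 = (-400 - 99)**2 = (-499)**2 = 249001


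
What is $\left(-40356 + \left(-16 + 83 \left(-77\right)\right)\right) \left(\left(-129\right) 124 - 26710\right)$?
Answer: $1997060678$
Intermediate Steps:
$\left(-40356 + \left(-16 + 83 \left(-77\right)\right)\right) \left(\left(-129\right) 124 - 26710\right) = \left(-40356 - 6407\right) \left(-15996 - 26710\right) = \left(-40356 - 6407\right) \left(-42706\right) = \left(-46763\right) \left(-42706\right) = 1997060678$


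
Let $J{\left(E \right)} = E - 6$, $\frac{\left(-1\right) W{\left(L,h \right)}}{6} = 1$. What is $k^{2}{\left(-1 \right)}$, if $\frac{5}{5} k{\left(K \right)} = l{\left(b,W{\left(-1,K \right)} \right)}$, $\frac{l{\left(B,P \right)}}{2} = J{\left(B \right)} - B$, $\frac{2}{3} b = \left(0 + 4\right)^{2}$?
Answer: $144$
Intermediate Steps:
$W{\left(L,h \right)} = -6$ ($W{\left(L,h \right)} = \left(-6\right) 1 = -6$)
$J{\left(E \right)} = -6 + E$ ($J{\left(E \right)} = E - 6 = -6 + E$)
$b = 24$ ($b = \frac{3 \left(0 + 4\right)^{2}}{2} = \frac{3 \cdot 4^{2}}{2} = \frac{3}{2} \cdot 16 = 24$)
$l{\left(B,P \right)} = -12$ ($l{\left(B,P \right)} = 2 \left(\left(-6 + B\right) - B\right) = 2 \left(-6\right) = -12$)
$k{\left(K \right)} = -12$
$k^{2}{\left(-1 \right)} = \left(-12\right)^{2} = 144$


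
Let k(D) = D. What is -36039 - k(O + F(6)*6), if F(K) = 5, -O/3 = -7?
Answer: -36090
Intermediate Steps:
O = 21 (O = -3*(-7) = 21)
-36039 - k(O + F(6)*6) = -36039 - (21 + 5*6) = -36039 - (21 + 30) = -36039 - 1*51 = -36039 - 51 = -36090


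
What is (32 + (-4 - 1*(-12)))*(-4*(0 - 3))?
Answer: 480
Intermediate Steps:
(32 + (-4 - 1*(-12)))*(-4*(0 - 3)) = (32 + (-4 + 12))*(-4*(-3)) = (32 + 8)*12 = 40*12 = 480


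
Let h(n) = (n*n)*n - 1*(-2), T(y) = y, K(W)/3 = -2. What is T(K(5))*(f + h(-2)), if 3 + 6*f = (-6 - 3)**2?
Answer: -42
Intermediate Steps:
K(W) = -6 (K(W) = 3*(-2) = -6)
f = 13 (f = -1/2 + (-6 - 3)**2/6 = -1/2 + (1/6)*(-9)**2 = -1/2 + (1/6)*81 = -1/2 + 27/2 = 13)
h(n) = 2 + n**3 (h(n) = n**2*n + 2 = n**3 + 2 = 2 + n**3)
T(K(5))*(f + h(-2)) = -6*(13 + (2 + (-2)**3)) = -6*(13 + (2 - 8)) = -6*(13 - 6) = -6*7 = -42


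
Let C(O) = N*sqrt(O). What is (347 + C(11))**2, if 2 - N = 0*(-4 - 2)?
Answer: 120453 + 1388*sqrt(11) ≈ 1.2506e+5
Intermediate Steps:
N = 2 (N = 2 - 0*(-4 - 2) = 2 - 0*(-6) = 2 - 1*0 = 2 + 0 = 2)
C(O) = 2*sqrt(O)
(347 + C(11))**2 = (347 + 2*sqrt(11))**2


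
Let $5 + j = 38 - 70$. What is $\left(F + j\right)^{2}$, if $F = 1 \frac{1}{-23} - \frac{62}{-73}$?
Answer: $\frac{3692992900}{2819041} \approx 1310.0$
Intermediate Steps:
$F = \frac{1353}{1679}$ ($F = 1 \left(- \frac{1}{23}\right) - - \frac{62}{73} = - \frac{1}{23} + \frac{62}{73} = \frac{1353}{1679} \approx 0.80584$)
$j = -37$ ($j = -5 + \left(38 - 70\right) = -5 - 32 = -37$)
$\left(F + j\right)^{2} = \left(\frac{1353}{1679} - 37\right)^{2} = \left(- \frac{60770}{1679}\right)^{2} = \frac{3692992900}{2819041}$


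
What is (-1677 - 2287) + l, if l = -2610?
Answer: -6574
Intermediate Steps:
(-1677 - 2287) + l = (-1677 - 2287) - 2610 = -3964 - 2610 = -6574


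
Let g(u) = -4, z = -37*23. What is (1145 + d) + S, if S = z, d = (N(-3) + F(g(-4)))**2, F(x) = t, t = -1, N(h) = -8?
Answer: 375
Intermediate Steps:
z = -851
F(x) = -1
d = 81 (d = (-8 - 1)**2 = (-9)**2 = 81)
S = -851
(1145 + d) + S = (1145 + 81) - 851 = 1226 - 851 = 375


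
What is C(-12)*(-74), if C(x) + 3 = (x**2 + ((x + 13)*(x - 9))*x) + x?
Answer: -28194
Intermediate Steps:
C(x) = -3 + x + x**2 + x*(-9 + x)*(13 + x) (C(x) = -3 + ((x**2 + ((x + 13)*(x - 9))*x) + x) = -3 + ((x**2 + ((13 + x)*(-9 + x))*x) + x) = -3 + ((x**2 + ((-9 + x)*(13 + x))*x) + x) = -3 + ((x**2 + x*(-9 + x)*(13 + x)) + x) = -3 + (x + x**2 + x*(-9 + x)*(13 + x)) = -3 + x + x**2 + x*(-9 + x)*(13 + x))
C(-12)*(-74) = (-3 + (-12)**3 - 116*(-12) + 5*(-12)**2)*(-74) = (-3 - 1728 + 1392 + 5*144)*(-74) = (-3 - 1728 + 1392 + 720)*(-74) = 381*(-74) = -28194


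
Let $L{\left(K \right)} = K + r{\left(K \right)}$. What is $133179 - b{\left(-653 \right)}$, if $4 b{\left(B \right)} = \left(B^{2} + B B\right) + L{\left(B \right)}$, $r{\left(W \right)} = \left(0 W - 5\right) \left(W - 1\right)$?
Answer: $- \frac{322719}{4} \approx -80680.0$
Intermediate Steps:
$r{\left(W \right)} = 5 - 5 W$ ($r{\left(W \right)} = \left(0 - 5\right) \left(-1 + W\right) = - 5 \left(-1 + W\right) = 5 - 5 W$)
$L{\left(K \right)} = 5 - 4 K$ ($L{\left(K \right)} = K - \left(-5 + 5 K\right) = 5 - 4 K$)
$b{\left(B \right)} = \frac{5}{4} + \frac{B^{2}}{2} - B$ ($b{\left(B \right)} = \frac{\left(B^{2} + B B\right) - \left(-5 + 4 B\right)}{4} = \frac{\left(B^{2} + B^{2}\right) - \left(-5 + 4 B\right)}{4} = \frac{2 B^{2} - \left(-5 + 4 B\right)}{4} = \frac{5 - 4 B + 2 B^{2}}{4} = \frac{5}{4} + \frac{B^{2}}{2} - B$)
$133179 - b{\left(-653 \right)} = 133179 - \left(\frac{5}{4} + \frac{\left(-653\right)^{2}}{2} - -653\right) = 133179 - \left(\frac{5}{4} + \frac{1}{2} \cdot 426409 + 653\right) = 133179 - \left(\frac{5}{4} + \frac{426409}{2} + 653\right) = 133179 - \frac{855435}{4} = - \frac{322719}{4}$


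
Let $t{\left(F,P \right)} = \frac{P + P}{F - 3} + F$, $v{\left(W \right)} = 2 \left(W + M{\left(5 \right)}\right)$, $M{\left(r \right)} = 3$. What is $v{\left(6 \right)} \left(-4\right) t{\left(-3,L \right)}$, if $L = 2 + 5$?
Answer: $384$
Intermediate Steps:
$L = 7$
$v{\left(W \right)} = 6 + 2 W$ ($v{\left(W \right)} = 2 \left(W + 3\right) = 2 \left(3 + W\right) = 6 + 2 W$)
$t{\left(F,P \right)} = F + \frac{2 P}{-3 + F}$ ($t{\left(F,P \right)} = \frac{2 P}{-3 + F} + F = F + \frac{2 P}{-3 + F}$)
$v{\left(6 \right)} \left(-4\right) t{\left(-3,L \right)} = \left(6 + 2 \cdot 6\right) \left(-4\right) \frac{\left(-3\right)^{2} - -9 + 2 \cdot 7}{-3 - 3} = \left(6 + 12\right) \left(-4\right) \frac{9 + 9 + 14}{-6} = 18 \left(-4\right) \left(\left(- \frac{1}{6}\right) 32\right) = \left(-72\right) \left(- \frac{16}{3}\right) = 384$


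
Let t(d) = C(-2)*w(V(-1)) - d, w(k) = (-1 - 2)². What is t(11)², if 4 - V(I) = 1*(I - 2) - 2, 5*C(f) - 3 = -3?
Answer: 121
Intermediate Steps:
C(f) = 0 (C(f) = ⅗ + (⅕)*(-3) = ⅗ - ⅗ = 0)
V(I) = 8 - I (V(I) = 4 - (1*(I - 2) - 2) = 4 - (1*(-2 + I) - 2) = 4 - ((-2 + I) - 2) = 4 - (-4 + I) = 4 + (4 - I) = 8 - I)
w(k) = 9 (w(k) = (-3)² = 9)
t(d) = -d (t(d) = 0*9 - d = 0 - d = -d)
t(11)² = (-1*11)² = (-11)² = 121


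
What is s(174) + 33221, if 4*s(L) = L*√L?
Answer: 33221 + 87*√174/2 ≈ 33795.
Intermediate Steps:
s(L) = L^(3/2)/4 (s(L) = (L*√L)/4 = L^(3/2)/4)
s(174) + 33221 = 174^(3/2)/4 + 33221 = (174*√174)/4 + 33221 = 87*√174/2 + 33221 = 33221 + 87*√174/2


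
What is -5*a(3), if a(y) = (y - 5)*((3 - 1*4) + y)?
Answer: 20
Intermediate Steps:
a(y) = (-1 + y)*(-5 + y) (a(y) = (-5 + y)*((3 - 4) + y) = (-5 + y)*(-1 + y) = (-1 + y)*(-5 + y))
-5*a(3) = -5*(5 + 3² - 6*3) = -5*(5 + 9 - 18) = -5*(-4) = 20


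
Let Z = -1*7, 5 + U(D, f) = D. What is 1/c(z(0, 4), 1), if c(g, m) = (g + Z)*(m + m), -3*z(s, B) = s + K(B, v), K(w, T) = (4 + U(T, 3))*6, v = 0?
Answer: -⅒ ≈ -0.10000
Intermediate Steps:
U(D, f) = -5 + D
Z = -7
K(w, T) = -6 + 6*T (K(w, T) = (4 + (-5 + T))*6 = (-1 + T)*6 = -6 + 6*T)
z(s, B) = 2 - s/3 (z(s, B) = -(s + (-6 + 6*0))/3 = -(s + (-6 + 0))/3 = -(s - 6)/3 = -(-6 + s)/3 = 2 - s/3)
c(g, m) = 2*m*(-7 + g) (c(g, m) = (g - 7)*(m + m) = (-7 + g)*(2*m) = 2*m*(-7 + g))
1/c(z(0, 4), 1) = 1/(2*1*(-7 + (2 - ⅓*0))) = 1/(2*1*(-7 + (2 + 0))) = 1/(2*1*(-7 + 2)) = 1/(2*1*(-5)) = 1/(-10) = -⅒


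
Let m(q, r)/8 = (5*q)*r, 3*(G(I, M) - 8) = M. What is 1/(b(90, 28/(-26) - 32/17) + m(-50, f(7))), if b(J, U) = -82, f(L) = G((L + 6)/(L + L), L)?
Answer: -3/62246 ≈ -4.8196e-5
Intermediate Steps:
G(I, M) = 8 + M/3
f(L) = 8 + L/3
m(q, r) = 40*q*r (m(q, r) = 8*((5*q)*r) = 8*(5*q*r) = 40*q*r)
1/(b(90, 28/(-26) - 32/17) + m(-50, f(7))) = 1/(-82 + 40*(-50)*(8 + (1/3)*7)) = 1/(-82 + 40*(-50)*(8 + 7/3)) = 1/(-82 + 40*(-50)*(31/3)) = 1/(-82 - 62000/3) = 1/(-62246/3) = -3/62246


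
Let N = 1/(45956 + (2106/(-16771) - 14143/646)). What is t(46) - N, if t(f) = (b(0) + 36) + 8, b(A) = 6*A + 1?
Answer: 22394319462449/497651784367 ≈ 45.000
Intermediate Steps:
b(A) = 1 + 6*A
N = 10834066/497651784367 (N = 1/(45956 + (2106*(-1/16771) - 14143*1/646)) = 1/(45956 + (-2106/16771 - 14143/646)) = 1/(45956 - 238552729/10834066) = 1/(497651784367/10834066) = 10834066/497651784367 ≈ 2.1770e-5)
t(f) = 45 (t(f) = ((1 + 6*0) + 36) + 8 = ((1 + 0) + 36) + 8 = (1 + 36) + 8 = 37 + 8 = 45)
t(46) - N = 45 - 1*10834066/497651784367 = 45 - 10834066/497651784367 = 22394319462449/497651784367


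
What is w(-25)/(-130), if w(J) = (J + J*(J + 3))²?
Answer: -55125/26 ≈ -2120.2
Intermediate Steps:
w(J) = (J + J*(3 + J))²
w(-25)/(-130) = ((-25)²*(4 - 25)²)/(-130) = (625*(-21)²)*(-1/130) = (625*441)*(-1/130) = 275625*(-1/130) = -55125/26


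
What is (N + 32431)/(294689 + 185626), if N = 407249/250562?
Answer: 8126383471/120348687030 ≈ 0.067524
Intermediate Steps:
N = 407249/250562 (N = 407249*(1/250562) = 407249/250562 ≈ 1.6253)
(N + 32431)/(294689 + 185626) = (407249/250562 + 32431)/(294689 + 185626) = (8126383471/250562)/480315 = (8126383471/250562)*(1/480315) = 8126383471/120348687030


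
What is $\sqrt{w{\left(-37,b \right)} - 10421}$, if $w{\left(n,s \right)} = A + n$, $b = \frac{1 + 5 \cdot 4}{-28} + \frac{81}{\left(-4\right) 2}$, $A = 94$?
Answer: $2 i \sqrt{2591} \approx 101.8 i$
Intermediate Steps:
$b = - \frac{87}{8}$ ($b = \left(1 + 20\right) \left(- \frac{1}{28}\right) + \frac{81}{-8} = 21 \left(- \frac{1}{28}\right) + 81 \left(- \frac{1}{8}\right) = - \frac{3}{4} - \frac{81}{8} = - \frac{87}{8} \approx -10.875$)
$w{\left(n,s \right)} = 94 + n$
$\sqrt{w{\left(-37,b \right)} - 10421} = \sqrt{\left(94 - 37\right) - 10421} = \sqrt{57 - 10421} = \sqrt{-10364} = 2 i \sqrt{2591}$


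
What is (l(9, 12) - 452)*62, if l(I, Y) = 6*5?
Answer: -26164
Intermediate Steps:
l(I, Y) = 30
(l(9, 12) - 452)*62 = (30 - 452)*62 = -422*62 = -26164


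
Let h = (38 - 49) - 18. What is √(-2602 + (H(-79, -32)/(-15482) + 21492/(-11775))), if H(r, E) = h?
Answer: 3*I*√42732907969246678/12153370 ≈ 51.028*I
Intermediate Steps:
h = -29 (h = -11 - 18 = -29)
H(r, E) = -29
√(-2602 + (H(-79, -32)/(-15482) + 21492/(-11775))) = √(-2602 + (-29/(-15482) + 21492/(-11775))) = √(-2602 + (-29*(-1/15482) + 21492*(-1/11775))) = √(-2602 + (29/15482 - 7164/3925)) = √(-2602 - 110799223/60766850) = √(-158226142923/60766850) = 3*I*√42732907969246678/12153370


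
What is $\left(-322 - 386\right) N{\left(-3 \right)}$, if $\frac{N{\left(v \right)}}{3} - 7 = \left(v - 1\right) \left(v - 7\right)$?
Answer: $-99828$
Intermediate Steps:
$N{\left(v \right)} = 21 + 3 \left(-1 + v\right) \left(-7 + v\right)$ ($N{\left(v \right)} = 21 + 3 \left(v - 1\right) \left(v - 7\right) = 21 + 3 \left(-1 + v\right) \left(-7 + v\right)$)
$\left(-322 - 386\right) N{\left(-3 \right)} = \left(-322 - 386\right) \left(42 - -72 + 3 \left(-3\right)^{2}\right) = \left(-322 - 386\right) \left(42 + 72 + 3 \cdot 9\right) = - 708 \left(42 + 72 + 27\right) = \left(-708\right) 141 = -99828$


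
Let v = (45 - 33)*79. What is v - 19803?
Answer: -18855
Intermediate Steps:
v = 948 (v = 12*79 = 948)
v - 19803 = 948 - 19803 = -18855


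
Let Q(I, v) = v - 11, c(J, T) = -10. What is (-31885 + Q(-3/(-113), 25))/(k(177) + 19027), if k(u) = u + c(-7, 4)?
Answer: -4553/2742 ≈ -1.6605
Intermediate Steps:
Q(I, v) = -11 + v
k(u) = -10 + u (k(u) = u - 10 = -10 + u)
(-31885 + Q(-3/(-113), 25))/(k(177) + 19027) = (-31885 + (-11 + 25))/((-10 + 177) + 19027) = (-31885 + 14)/(167 + 19027) = -31871/19194 = -31871*1/19194 = -4553/2742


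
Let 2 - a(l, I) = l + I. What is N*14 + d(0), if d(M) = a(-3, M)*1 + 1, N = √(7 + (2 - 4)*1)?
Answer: 6 + 14*√5 ≈ 37.305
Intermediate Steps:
a(l, I) = 2 - I - l (a(l, I) = 2 - (l + I) = 2 - (I + l) = 2 + (-I - l) = 2 - I - l)
N = √5 (N = √(7 - 2*1) = √(7 - 2) = √5 ≈ 2.2361)
d(M) = 6 - M (d(M) = (2 - M - 1*(-3))*1 + 1 = (2 - M + 3)*1 + 1 = (5 - M)*1 + 1 = (5 - M) + 1 = 6 - M)
N*14 + d(0) = √5*14 + (6 - 1*0) = 14*√5 + (6 + 0) = 14*√5 + 6 = 6 + 14*√5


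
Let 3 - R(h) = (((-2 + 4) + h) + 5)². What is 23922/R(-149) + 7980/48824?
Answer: -251770737/246085166 ≈ -1.0231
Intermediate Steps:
R(h) = 3 - (7 + h)² (R(h) = 3 - (((-2 + 4) + h) + 5)² = 3 - ((2 + h) + 5)² = 3 - (7 + h)²)
23922/R(-149) + 7980/48824 = 23922/(3 - (7 - 149)²) + 7980/48824 = 23922/(3 - 1*(-142)²) + 7980*(1/48824) = 23922/(3 - 1*20164) + 1995/12206 = 23922/(3 - 20164) + 1995/12206 = 23922/(-20161) + 1995/12206 = 23922*(-1/20161) + 1995/12206 = -23922/20161 + 1995/12206 = -251770737/246085166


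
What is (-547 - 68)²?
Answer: 378225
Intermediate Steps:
(-547 - 68)² = (-615)² = 378225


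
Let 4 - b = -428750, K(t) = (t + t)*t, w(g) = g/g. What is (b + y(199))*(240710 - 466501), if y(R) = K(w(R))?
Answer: -96809245996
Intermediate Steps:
w(g) = 1
K(t) = 2*t**2 (K(t) = (2*t)*t = 2*t**2)
b = 428754 (b = 4 - 1*(-428750) = 4 + 428750 = 428754)
y(R) = 2 (y(R) = 2*1**2 = 2*1 = 2)
(b + y(199))*(240710 - 466501) = (428754 + 2)*(240710 - 466501) = 428756*(-225791) = -96809245996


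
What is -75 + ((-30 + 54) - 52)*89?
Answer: -2567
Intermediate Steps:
-75 + ((-30 + 54) - 52)*89 = -75 + (24 - 52)*89 = -75 - 28*89 = -75 - 2492 = -2567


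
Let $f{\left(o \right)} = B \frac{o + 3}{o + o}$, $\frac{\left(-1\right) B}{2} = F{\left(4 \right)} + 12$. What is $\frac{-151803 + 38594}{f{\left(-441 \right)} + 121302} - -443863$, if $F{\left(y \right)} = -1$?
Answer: $\frac{7913966549321}{17829788} \approx 4.4386 \cdot 10^{5}$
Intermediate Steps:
$B = -22$ ($B = - 2 \left(-1 + 12\right) = \left(-2\right) 11 = -22$)
$f{\left(o \right)} = - \frac{11 \left(3 + o\right)}{o}$ ($f{\left(o \right)} = - 22 \frac{o + 3}{o + o} = - 22 \frac{3 + o}{2 o} = - \frac{11 \left(3 + o\right)}{o}$)
$\frac{-151803 + 38594}{f{\left(-441 \right)} + 121302} - -443863 = \frac{-151803 + 38594}{\left(-11 - \frac{33}{-441}\right) + 121302} - -443863 = - \frac{113209}{\left(-11 - - \frac{11}{147}\right) + 121302} + 443863 = - \frac{113209}{\left(-11 + \frac{11}{147}\right) + 121302} + 443863 = - \frac{113209}{- \frac{1606}{147} + 121302} + 443863 = - \frac{113209}{\frac{17829788}{147}} + 443863 = \left(-113209\right) \frac{147}{17829788} + 443863 = - \frac{16641723}{17829788} + 443863 = \frac{7913966549321}{17829788}$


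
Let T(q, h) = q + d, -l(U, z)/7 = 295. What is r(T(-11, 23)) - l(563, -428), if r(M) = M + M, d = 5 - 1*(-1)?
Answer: 2055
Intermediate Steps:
l(U, z) = -2065 (l(U, z) = -7*295 = -2065)
d = 6 (d = 5 + 1 = 6)
T(q, h) = 6 + q (T(q, h) = q + 6 = 6 + q)
r(M) = 2*M
r(T(-11, 23)) - l(563, -428) = 2*(6 - 11) - 1*(-2065) = 2*(-5) + 2065 = -10 + 2065 = 2055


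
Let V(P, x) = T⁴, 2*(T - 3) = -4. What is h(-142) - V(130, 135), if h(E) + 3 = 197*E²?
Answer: 3972304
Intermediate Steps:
h(E) = -3 + 197*E²
T = 1 (T = 3 + (½)*(-4) = 3 - 2 = 1)
V(P, x) = 1 (V(P, x) = 1⁴ = 1)
h(-142) - V(130, 135) = (-3 + 197*(-142)²) - 1*1 = (-3 + 197*20164) - 1 = (-3 + 3972308) - 1 = 3972305 - 1 = 3972304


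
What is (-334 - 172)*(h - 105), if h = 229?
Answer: -62744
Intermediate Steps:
(-334 - 172)*(h - 105) = (-334 - 172)*(229 - 105) = -506*124 = -62744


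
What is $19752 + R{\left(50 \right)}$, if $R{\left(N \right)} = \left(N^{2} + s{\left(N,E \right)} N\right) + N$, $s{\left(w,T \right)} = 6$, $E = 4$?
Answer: $22602$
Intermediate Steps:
$R{\left(N \right)} = N^{2} + 7 N$ ($R{\left(N \right)} = \left(N^{2} + 6 N\right) + N = N^{2} + 7 N$)
$19752 + R{\left(50 \right)} = 19752 + 50 \left(7 + 50\right) = 19752 + 50 \cdot 57 = 19752 + 2850 = 22602$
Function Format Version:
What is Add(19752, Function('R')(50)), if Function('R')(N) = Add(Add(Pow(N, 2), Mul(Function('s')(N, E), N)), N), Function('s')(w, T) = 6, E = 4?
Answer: 22602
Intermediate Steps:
Function('R')(N) = Add(Pow(N, 2), Mul(7, N)) (Function('R')(N) = Add(Add(Pow(N, 2), Mul(6, N)), N) = Add(Pow(N, 2), Mul(7, N)))
Add(19752, Function('R')(50)) = Add(19752, Mul(50, Add(7, 50))) = Add(19752, Mul(50, 57)) = Add(19752, 2850) = 22602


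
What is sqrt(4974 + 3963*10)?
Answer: 6*sqrt(1239) ≈ 211.20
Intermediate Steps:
sqrt(4974 + 3963*10) = sqrt(4974 + 39630) = sqrt(44604) = 6*sqrt(1239)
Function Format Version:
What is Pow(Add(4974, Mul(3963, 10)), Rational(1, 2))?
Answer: Mul(6, Pow(1239, Rational(1, 2))) ≈ 211.20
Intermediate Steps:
Pow(Add(4974, Mul(3963, 10)), Rational(1, 2)) = Pow(Add(4974, 39630), Rational(1, 2)) = Pow(44604, Rational(1, 2)) = Mul(6, Pow(1239, Rational(1, 2)))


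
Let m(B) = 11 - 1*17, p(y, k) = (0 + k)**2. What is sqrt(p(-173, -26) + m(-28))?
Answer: sqrt(670) ≈ 25.884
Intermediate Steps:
p(y, k) = k**2
m(B) = -6 (m(B) = 11 - 17 = -6)
sqrt(p(-173, -26) + m(-28)) = sqrt((-26)**2 - 6) = sqrt(676 - 6) = sqrt(670)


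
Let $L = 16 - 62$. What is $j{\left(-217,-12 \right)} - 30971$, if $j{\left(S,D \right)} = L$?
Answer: $-31017$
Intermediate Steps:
$L = -46$
$j{\left(S,D \right)} = -46$
$j{\left(-217,-12 \right)} - 30971 = -46 - 30971 = -31017$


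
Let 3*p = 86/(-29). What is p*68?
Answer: -5848/87 ≈ -67.218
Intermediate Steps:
p = -86/87 (p = (86/(-29))/3 = (86*(-1/29))/3 = (⅓)*(-86/29) = -86/87 ≈ -0.98851)
p*68 = -86/87*68 = -5848/87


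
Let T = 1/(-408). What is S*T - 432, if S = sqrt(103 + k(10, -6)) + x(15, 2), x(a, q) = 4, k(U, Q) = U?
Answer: -44065/102 - sqrt(113)/408 ≈ -432.04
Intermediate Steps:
T = -1/408 ≈ -0.0024510
S = 4 + sqrt(113) (S = sqrt(103 + 10) + 4 = sqrt(113) + 4 = 4 + sqrt(113) ≈ 14.630)
S*T - 432 = (4 + sqrt(113))*(-1/408) - 432 = (-1/102 - sqrt(113)/408) - 432 = -44065/102 - sqrt(113)/408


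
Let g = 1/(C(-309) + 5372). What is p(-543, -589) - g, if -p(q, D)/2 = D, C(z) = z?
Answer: 5964213/5063 ≈ 1178.0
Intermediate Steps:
p(q, D) = -2*D
g = 1/5063 (g = 1/(-309 + 5372) = 1/5063 ≈ 0.00019751)
p(-543, -589) - g = -2*(-589) - 1*1/5063 = 1178 - 1/5063 = 5964213/5063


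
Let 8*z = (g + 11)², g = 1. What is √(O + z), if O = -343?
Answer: 5*I*√13 ≈ 18.028*I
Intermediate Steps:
z = 18 (z = (1 + 11)²/8 = (⅛)*12² = (⅛)*144 = 18)
√(O + z) = √(-343 + 18) = √(-325) = 5*I*√13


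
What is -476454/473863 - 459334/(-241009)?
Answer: 102831685156/114205247767 ≈ 0.90041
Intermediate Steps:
-476454/473863 - 459334/(-241009) = -476454*1/473863 - 459334*(-1/241009) = -476454/473863 + 459334/241009 = 102831685156/114205247767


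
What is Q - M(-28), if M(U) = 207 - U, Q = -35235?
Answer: -35470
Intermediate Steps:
Q - M(-28) = -35235 - (207 - 1*(-28)) = -35235 - (207 + 28) = -35235 - 1*235 = -35235 - 235 = -35470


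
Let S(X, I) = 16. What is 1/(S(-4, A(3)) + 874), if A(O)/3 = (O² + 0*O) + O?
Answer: 1/890 ≈ 0.0011236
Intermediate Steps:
A(O) = 3*O + 3*O² (A(O) = 3*((O² + 0*O) + O) = 3*((O² + 0) + O) = 3*(O² + O) = 3*(O + O²) = 3*O + 3*O²)
1/(S(-4, A(3)) + 874) = 1/(16 + 874) = 1/890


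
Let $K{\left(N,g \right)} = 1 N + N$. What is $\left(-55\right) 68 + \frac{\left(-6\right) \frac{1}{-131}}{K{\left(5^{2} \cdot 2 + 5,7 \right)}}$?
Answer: $- \frac{26946697}{7205} \approx -3740.0$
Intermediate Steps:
$K{\left(N,g \right)} = 2 N$ ($K{\left(N,g \right)} = N + N = 2 N$)
$\left(-55\right) 68 + \frac{\left(-6\right) \frac{1}{-131}}{K{\left(5^{2} \cdot 2 + 5,7 \right)}} = \left(-55\right) 68 + \frac{\left(-6\right) \frac{1}{-131}}{2 \left(5^{2} \cdot 2 + 5\right)} = -3740 + \frac{\left(-6\right) \left(- \frac{1}{131}\right)}{2 \left(25 \cdot 2 + 5\right)} = -3740 + \frac{6}{131 \cdot 2 \left(50 + 5\right)} = -3740 + \frac{6}{131 \cdot 2 \cdot 55} = -3740 + \frac{6}{131 \cdot 110} = -3740 + \frac{6}{131} \cdot \frac{1}{110} = -3740 + \frac{3}{7205} = - \frac{26946697}{7205}$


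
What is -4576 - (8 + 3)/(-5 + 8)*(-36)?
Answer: -4444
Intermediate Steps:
-4576 - (8 + 3)/(-5 + 8)*(-36) = -4576 - 11/3*(-36) = -4576 - 11*(⅓)*(-36) = -4576 - 11*(-36)/3 = -4576 - 1*(-132) = -4576 + 132 = -4444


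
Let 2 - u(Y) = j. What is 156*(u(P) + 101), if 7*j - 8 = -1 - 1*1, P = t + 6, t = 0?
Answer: 111540/7 ≈ 15934.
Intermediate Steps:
P = 6 (P = 0 + 6 = 6)
j = 6/7 (j = 8/7 + (-1 - 1*1)/7 = 8/7 + (-1 - 1)/7 = 8/7 + (⅐)*(-2) = 8/7 - 2/7 = 6/7 ≈ 0.85714)
u(Y) = 8/7 (u(Y) = 2 - 1*6/7 = 2 - 6/7 = 8/7)
156*(u(P) + 101) = 156*(8/7 + 101) = 156*(715/7) = 111540/7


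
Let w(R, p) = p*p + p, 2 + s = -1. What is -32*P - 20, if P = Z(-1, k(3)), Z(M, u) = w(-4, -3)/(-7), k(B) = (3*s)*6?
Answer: 52/7 ≈ 7.4286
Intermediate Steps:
s = -3 (s = -2 - 1 = -3)
w(R, p) = p + p**2 (w(R, p) = p**2 + p = p + p**2)
k(B) = -54 (k(B) = (3*(-3))*6 = -9*6 = -54)
Z(M, u) = -6/7 (Z(M, u) = -3*(1 - 3)/(-7) = -3*(-2)*(-1/7) = 6*(-1/7) = -6/7)
P = -6/7 ≈ -0.85714
-32*P - 20 = -32*(-6/7) - 20 = 192/7 - 20 = 52/7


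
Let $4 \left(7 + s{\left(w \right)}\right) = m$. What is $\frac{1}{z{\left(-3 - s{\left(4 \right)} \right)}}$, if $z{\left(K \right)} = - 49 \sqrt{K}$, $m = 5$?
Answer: $- \frac{2 \sqrt{11}}{539} \approx -0.012307$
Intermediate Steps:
$s{\left(w \right)} = - \frac{23}{4}$ ($s{\left(w \right)} = -7 + \frac{1}{4} \cdot 5 = -7 + \frac{5}{4} = - \frac{23}{4}$)
$\frac{1}{z{\left(-3 - s{\left(4 \right)} \right)}} = \frac{1}{\left(-49\right) \sqrt{-3 - - \frac{23}{4}}} = \frac{1}{\left(-49\right) \sqrt{-3 + \frac{23}{4}}} = \frac{1}{\left(-49\right) \sqrt{\frac{11}{4}}} = \frac{1}{\left(-49\right) \frac{\sqrt{11}}{2}} = \frac{1}{\left(- \frac{49}{2}\right) \sqrt{11}} = - \frac{2 \sqrt{11}}{539}$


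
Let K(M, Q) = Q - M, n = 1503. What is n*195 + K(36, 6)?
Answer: 293055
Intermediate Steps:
n*195 + K(36, 6) = 1503*195 + (6 - 1*36) = 293085 + (6 - 36) = 293085 - 30 = 293055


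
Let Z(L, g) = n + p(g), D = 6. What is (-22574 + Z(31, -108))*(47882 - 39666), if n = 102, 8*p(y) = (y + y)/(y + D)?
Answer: -3138672212/17 ≈ -1.8463e+8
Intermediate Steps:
p(y) = y/(4*(6 + y)) (p(y) = ((y + y)/(y + 6))/8 = ((2*y)/(6 + y))/8 = (2*y/(6 + y))/8 = y/(4*(6 + y)))
Z(L, g) = 102 + g/(4*(6 + g))
(-22574 + Z(31, -108))*(47882 - 39666) = (-22574 + (2448 + 409*(-108))/(4*(6 - 108)))*(47882 - 39666) = (-22574 + (¼)*(2448 - 44172)/(-102))*8216 = (-22574 + (¼)*(-1/102)*(-41724))*8216 = (-22574 + 3477/34)*8216 = -764039/34*8216 = -3138672212/17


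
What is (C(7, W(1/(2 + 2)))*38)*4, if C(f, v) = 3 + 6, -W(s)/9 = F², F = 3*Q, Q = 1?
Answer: 1368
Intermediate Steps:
F = 3 (F = 3*1 = 3)
W(s) = -81 (W(s) = -9*3² = -9*9 = -81)
C(f, v) = 9
(C(7, W(1/(2 + 2)))*38)*4 = (9*38)*4 = 342*4 = 1368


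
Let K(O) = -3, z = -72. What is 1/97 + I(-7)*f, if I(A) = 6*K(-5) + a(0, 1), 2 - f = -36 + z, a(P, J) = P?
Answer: -192059/97 ≈ -1980.0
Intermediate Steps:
f = 110 (f = 2 - (-36 - 72) = 2 - 1*(-108) = 2 + 108 = 110)
I(A) = -18 (I(A) = 6*(-3) + 0 = -18 + 0 = -18)
1/97 + I(-7)*f = 1/97 - 18*110 = 1/97 - 1980 = -192059/97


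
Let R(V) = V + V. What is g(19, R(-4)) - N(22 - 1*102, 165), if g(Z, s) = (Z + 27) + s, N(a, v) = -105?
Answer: 143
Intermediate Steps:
R(V) = 2*V
g(Z, s) = 27 + Z + s (g(Z, s) = (27 + Z) + s = 27 + Z + s)
g(19, R(-4)) - N(22 - 1*102, 165) = (27 + 19 + 2*(-4)) - 1*(-105) = (27 + 19 - 8) + 105 = 38 + 105 = 143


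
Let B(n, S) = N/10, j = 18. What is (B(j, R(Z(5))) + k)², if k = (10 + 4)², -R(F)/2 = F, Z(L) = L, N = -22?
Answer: 938961/25 ≈ 37558.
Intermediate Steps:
R(F) = -2*F
k = 196 (k = 14² = 196)
B(n, S) = -11/5 (B(n, S) = -22/10 = -22*⅒ = -11/5)
(B(j, R(Z(5))) + k)² = (-11/5 + 196)² = (969/5)² = 938961/25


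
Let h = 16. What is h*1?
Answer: 16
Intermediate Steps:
h*1 = 16*1 = 16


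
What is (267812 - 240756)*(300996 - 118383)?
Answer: 4940777328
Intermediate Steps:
(267812 - 240756)*(300996 - 118383) = 27056*182613 = 4940777328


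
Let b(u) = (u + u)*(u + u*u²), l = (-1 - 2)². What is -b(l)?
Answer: -13284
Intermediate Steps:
l = 9 (l = (-3)² = 9)
b(u) = 2*u*(u + u³) (b(u) = (2*u)*(u + u³) = 2*u*(u + u³))
-b(l) = -2*9²*(1 + 9²) = -2*81*(1 + 81) = -2*81*82 = -1*13284 = -13284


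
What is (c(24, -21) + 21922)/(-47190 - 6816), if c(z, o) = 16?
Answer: -10969/27003 ≈ -0.40621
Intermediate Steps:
(c(24, -21) + 21922)/(-47190 - 6816) = (16 + 21922)/(-47190 - 6816) = 21938/(-54006) = 21938*(-1/54006) = -10969/27003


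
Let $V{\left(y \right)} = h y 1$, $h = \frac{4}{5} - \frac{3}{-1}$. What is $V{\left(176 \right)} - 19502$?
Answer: $- \frac{94166}{5} \approx -18833.0$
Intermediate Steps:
$h = \frac{19}{5}$ ($h = 4 \cdot \frac{1}{5} - -3 = \frac{4}{5} + 3 = \frac{19}{5} \approx 3.8$)
$V{\left(y \right)} = \frac{19 y}{5}$ ($V{\left(y \right)} = \frac{19 y 1}{5} = \frac{19 y}{5}$)
$V{\left(176 \right)} - 19502 = \frac{19}{5} \cdot 176 - 19502 = \frac{3344}{5} - 19502 = - \frac{94166}{5}$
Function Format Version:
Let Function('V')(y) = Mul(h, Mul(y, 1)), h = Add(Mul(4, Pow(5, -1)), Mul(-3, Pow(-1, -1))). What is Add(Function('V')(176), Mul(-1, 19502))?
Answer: Rational(-94166, 5) ≈ -18833.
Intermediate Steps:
h = Rational(19, 5) (h = Add(Mul(4, Rational(1, 5)), Mul(-3, -1)) = Add(Rational(4, 5), 3) = Rational(19, 5) ≈ 3.8000)
Function('V')(y) = Mul(Rational(19, 5), y) (Function('V')(y) = Mul(Rational(19, 5), Mul(y, 1)) = Mul(Rational(19, 5), y))
Add(Function('V')(176), Mul(-1, 19502)) = Add(Mul(Rational(19, 5), 176), Mul(-1, 19502)) = Add(Rational(3344, 5), -19502) = Rational(-94166, 5)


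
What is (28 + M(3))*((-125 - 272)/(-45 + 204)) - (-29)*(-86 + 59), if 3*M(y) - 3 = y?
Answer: -45469/53 ≈ -857.91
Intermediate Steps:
M(y) = 1 + y/3
(28 + M(3))*((-125 - 272)/(-45 + 204)) - (-29)*(-86 + 59) = (28 + (1 + (1/3)*3))*((-125 - 272)/(-45 + 204)) - (-29)*(-86 + 59) = (28 + (1 + 1))*(-397/159) - (-29)*(-27) = (28 + 2)*(-397*1/159) - 1*783 = 30*(-397/159) - 783 = -3970/53 - 783 = -45469/53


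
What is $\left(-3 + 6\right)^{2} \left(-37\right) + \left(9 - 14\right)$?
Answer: $-338$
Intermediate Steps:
$\left(-3 + 6\right)^{2} \left(-37\right) + \left(9 - 14\right) = 3^{2} \left(-37\right) + \left(9 - 14\right) = 9 \left(-37\right) - 5 = -333 - 5 = -338$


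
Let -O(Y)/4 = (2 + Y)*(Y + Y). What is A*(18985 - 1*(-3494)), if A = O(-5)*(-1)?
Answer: 2697480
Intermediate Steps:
O(Y) = -8*Y*(2 + Y) (O(Y) = -4*(2 + Y)*(Y + Y) = -4*(2 + Y)*2*Y = -8*Y*(2 + Y))
A = 120 (A = -8*(-5)*(2 - 5)*(-1) = -8*(-5)*(-3)*(-1) = -120*(-1) = 120)
A*(18985 - 1*(-3494)) = 120*(18985 - 1*(-3494)) = 120*(18985 + 3494) = 120*22479 = 2697480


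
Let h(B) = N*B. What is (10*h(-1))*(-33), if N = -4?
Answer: -1320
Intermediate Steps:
h(B) = -4*B
(10*h(-1))*(-33) = (10*(-4*(-1)))*(-33) = (10*4)*(-33) = 40*(-33) = -1320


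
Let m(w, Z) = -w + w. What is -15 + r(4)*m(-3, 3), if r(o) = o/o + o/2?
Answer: -15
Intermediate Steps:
r(o) = 1 + o/2 (r(o) = 1 + o*(½) = 1 + o/2)
m(w, Z) = 0
-15 + r(4)*m(-3, 3) = -15 + (1 + (½)*4)*0 = -15 + (1 + 2)*0 = -15 + 3*0 = -15 + 0 = -15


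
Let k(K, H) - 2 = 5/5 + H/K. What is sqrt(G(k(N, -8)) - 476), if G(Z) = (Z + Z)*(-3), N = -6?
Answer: I*sqrt(502) ≈ 22.405*I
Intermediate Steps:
k(K, H) = 3 + H/K (k(K, H) = 2 + (5/5 + H/K) = 2 + (5*(1/5) + H/K) = 2 + (1 + H/K) = 3 + H/K)
G(Z) = -6*Z (G(Z) = (2*Z)*(-3) = -6*Z)
sqrt(G(k(N, -8)) - 476) = sqrt(-6*(3 - 8/(-6)) - 476) = sqrt(-6*(3 - 8*(-1/6)) - 476) = sqrt(-6*(3 + 4/3) - 476) = sqrt(-6*13/3 - 476) = sqrt(-26 - 476) = sqrt(-502) = I*sqrt(502)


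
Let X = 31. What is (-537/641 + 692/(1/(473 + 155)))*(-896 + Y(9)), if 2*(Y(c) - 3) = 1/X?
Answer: -15422622722835/39742 ≈ -3.8807e+8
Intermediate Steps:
Y(c) = 187/62 (Y(c) = 3 + (½)/31 = 3 + (½)*(1/31) = 3 + 1/62 = 187/62)
(-537/641 + 692/(1/(473 + 155)))*(-896 + Y(9)) = (-537/641 + 692/(1/(473 + 155)))*(-896 + 187/62) = (-537*1/641 + 692/(1/628))*(-55365/62) = (-537/641 + 692/(1/628))*(-55365/62) = (-537/641 + 692*628)*(-55365/62) = (-537/641 + 434576)*(-55365/62) = (278562679/641)*(-55365/62) = -15422622722835/39742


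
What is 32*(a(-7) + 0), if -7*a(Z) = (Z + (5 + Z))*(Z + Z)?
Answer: -576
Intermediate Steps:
a(Z) = -2*Z*(5 + 2*Z)/7 (a(Z) = -(Z + (5 + Z))*(Z + Z)/7 = -(5 + 2*Z)*2*Z/7 = -2*Z*(5 + 2*Z)/7)
32*(a(-7) + 0) = 32*(-2/7*(-7)*(5 + 2*(-7)) + 0) = 32*(-2/7*(-7)*(5 - 14) + 0) = 32*(-2/7*(-7)*(-9) + 0) = 32*(-18 + 0) = 32*(-18) = -576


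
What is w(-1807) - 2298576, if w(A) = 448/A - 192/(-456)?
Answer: -78917003864/34333 ≈ -2.2986e+6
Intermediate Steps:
w(A) = 8/19 + 448/A (w(A) = 448/A - 192*(-1/456) = 448/A + 8/19 = 8/19 + 448/A)
w(-1807) - 2298576 = (8/19 + 448/(-1807)) - 2298576 = (8/19 + 448*(-1/1807)) - 2298576 = (8/19 - 448/1807) - 2298576 = 5944/34333 - 2298576 = -78917003864/34333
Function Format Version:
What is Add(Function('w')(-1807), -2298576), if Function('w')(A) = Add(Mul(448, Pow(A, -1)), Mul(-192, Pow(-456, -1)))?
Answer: Rational(-78917003864, 34333) ≈ -2.2986e+6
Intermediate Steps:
Function('w')(A) = Add(Rational(8, 19), Mul(448, Pow(A, -1))) (Function('w')(A) = Add(Mul(448, Pow(A, -1)), Mul(-192, Rational(-1, 456))) = Add(Mul(448, Pow(A, -1)), Rational(8, 19)) = Add(Rational(8, 19), Mul(448, Pow(A, -1))))
Add(Function('w')(-1807), -2298576) = Add(Add(Rational(8, 19), Mul(448, Pow(-1807, -1))), -2298576) = Add(Add(Rational(8, 19), Mul(448, Rational(-1, 1807))), -2298576) = Add(Add(Rational(8, 19), Rational(-448, 1807)), -2298576) = Add(Rational(5944, 34333), -2298576) = Rational(-78917003864, 34333)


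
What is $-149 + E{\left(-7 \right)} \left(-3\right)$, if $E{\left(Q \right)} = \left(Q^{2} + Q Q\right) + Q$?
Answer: $-422$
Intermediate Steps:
$E{\left(Q \right)} = Q + 2 Q^{2}$ ($E{\left(Q \right)} = \left(Q^{2} + Q^{2}\right) + Q = 2 Q^{2} + Q = Q + 2 Q^{2}$)
$-149 + E{\left(-7 \right)} \left(-3\right) = -149 + - 7 \left(1 + 2 \left(-7\right)\right) \left(-3\right) = -149 + - 7 \left(1 - 14\right) \left(-3\right) = -149 + \left(-7\right) \left(-13\right) \left(-3\right) = -149 + 91 \left(-3\right) = -149 - 273 = -422$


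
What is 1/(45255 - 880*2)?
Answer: 1/43495 ≈ 2.2991e-5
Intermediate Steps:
1/(45255 - 880*2) = 1/(45255 - 1760) = 1/43495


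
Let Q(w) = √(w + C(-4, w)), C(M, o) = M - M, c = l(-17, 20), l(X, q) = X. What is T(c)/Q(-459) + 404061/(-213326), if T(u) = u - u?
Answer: -404061/213326 ≈ -1.8941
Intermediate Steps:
c = -17
C(M, o) = 0
T(u) = 0
Q(w) = √w (Q(w) = √(w + 0) = √w)
T(c)/Q(-459) + 404061/(-213326) = 0/(√(-459)) + 404061/(-213326) = 0/((3*I*√51)) + 404061*(-1/213326) = 0*(-I*√51/153) - 404061/213326 = 0 - 404061/213326 = -404061/213326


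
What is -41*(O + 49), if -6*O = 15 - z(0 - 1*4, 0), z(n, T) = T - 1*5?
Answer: -5617/3 ≈ -1872.3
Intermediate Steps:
z(n, T) = -5 + T (z(n, T) = T - 5 = -5 + T)
O = -10/3 (O = -(15 - (-5 + 0))/6 = -(15 - 1*(-5))/6 = -(15 + 5)/6 = -⅙*20 = -10/3 ≈ -3.3333)
-41*(O + 49) = -41*(-10/3 + 49) = -41*137/3 = -5617/3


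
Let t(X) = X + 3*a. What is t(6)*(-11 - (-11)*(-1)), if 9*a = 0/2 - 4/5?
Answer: -1892/15 ≈ -126.13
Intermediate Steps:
a = -4/45 (a = (0/2 - 4/5)/9 = (0*(½) - 4*⅕)/9 = (0 - ⅘)/9 = (⅑)*(-⅘) = -4/45 ≈ -0.088889)
t(X) = -4/15 + X (t(X) = X + 3*(-4/45) = X - 4/15 = -4/15 + X)
t(6)*(-11 - (-11)*(-1)) = (-4/15 + 6)*(-11 - (-11)*(-1)) = 86*(-11 - 1*11)/15 = 86*(-11 - 11)/15 = (86/15)*(-22) = -1892/15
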